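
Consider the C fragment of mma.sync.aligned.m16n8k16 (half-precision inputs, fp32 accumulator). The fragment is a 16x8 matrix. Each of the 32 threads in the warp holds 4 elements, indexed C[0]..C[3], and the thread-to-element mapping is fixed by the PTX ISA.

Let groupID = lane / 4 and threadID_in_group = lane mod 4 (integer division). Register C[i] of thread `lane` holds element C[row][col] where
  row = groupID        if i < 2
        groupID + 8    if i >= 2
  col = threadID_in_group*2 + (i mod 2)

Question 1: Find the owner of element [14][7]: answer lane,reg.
27,3

r=14→G=6,rhi=1  c=7→T=3,p=1
L=6*4+3=27  i=1*2+1=3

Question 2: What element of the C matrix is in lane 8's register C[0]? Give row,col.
lane 8→8/4=2, 8 mod 4=0
i=0  r:2+0→2  c:2·0+0→0

2,0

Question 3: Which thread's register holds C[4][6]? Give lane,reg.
r: 4->gid=4,r8=0  c: 6->tid=3,i&1=0
L=4*4+3=19  i=0*2+0=0

19,0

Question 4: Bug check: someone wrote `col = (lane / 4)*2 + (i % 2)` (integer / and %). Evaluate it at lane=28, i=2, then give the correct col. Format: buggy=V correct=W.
`(lane / 4)*2 + (i % 2)`[28,2]⇒14
lane 28⇒28/4=7, 28 mod 4=0
i=2  r:7+8⇒15  c:2·0+0⇒0
col: 14 vs 0

buggy=14 correct=0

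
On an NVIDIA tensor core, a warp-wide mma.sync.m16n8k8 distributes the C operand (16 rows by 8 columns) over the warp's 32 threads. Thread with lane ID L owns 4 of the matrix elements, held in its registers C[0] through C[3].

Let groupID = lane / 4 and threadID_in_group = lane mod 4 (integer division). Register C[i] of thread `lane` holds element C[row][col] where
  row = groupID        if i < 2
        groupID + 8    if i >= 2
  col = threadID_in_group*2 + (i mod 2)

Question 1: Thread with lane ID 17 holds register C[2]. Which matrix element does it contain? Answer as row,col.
17: G=4,T=1
[2] (4+8,1*2+0) = (12,2)

12,2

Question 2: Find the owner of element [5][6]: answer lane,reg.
23,0

r: 5->gid=5,r8=0  c: 6->tid=3,i&1=0
L=5*4+3=23  i=0*2+0=0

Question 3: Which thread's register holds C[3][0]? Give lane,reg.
12,0

r=3⇒gr=3,Rb=0  c=0⇒th=0,odd=0
L=3*4+0=12  i=0*2+0=0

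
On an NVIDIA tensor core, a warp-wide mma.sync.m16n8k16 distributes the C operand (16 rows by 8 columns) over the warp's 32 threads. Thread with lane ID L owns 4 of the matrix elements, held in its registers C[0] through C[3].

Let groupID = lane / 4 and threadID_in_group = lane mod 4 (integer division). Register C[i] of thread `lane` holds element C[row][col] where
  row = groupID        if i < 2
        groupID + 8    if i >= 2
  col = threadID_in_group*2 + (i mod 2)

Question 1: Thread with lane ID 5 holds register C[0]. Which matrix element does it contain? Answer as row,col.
1,2

lane 5: G=1 (5/4), T=1 (5%4)
i=0: r=1+0=1, c=1*2+0=2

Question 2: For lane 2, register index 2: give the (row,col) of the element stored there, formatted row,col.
lane 2⇒2/4=0, 2 mod 4=2
i=2  r:0+8⇒8  c:2·2+0⇒4

8,4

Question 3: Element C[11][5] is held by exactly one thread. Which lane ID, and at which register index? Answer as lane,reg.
r:11=>grp=3,rB=1  c:5=>tig=2,lo=1
L=3*4+2=14  i=1*2+1=3

14,3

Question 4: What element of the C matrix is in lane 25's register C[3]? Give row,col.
14,3

L=25->g=25>>2=6, t=25&3=1
[3]->row 6+8=14  col 1·2+1=3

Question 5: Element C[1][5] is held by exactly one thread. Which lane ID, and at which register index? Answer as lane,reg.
6,1

r=1->g=1,rb=0  c=5->t=2,b0=1
L=1*4+2=6  i=0*2+1=1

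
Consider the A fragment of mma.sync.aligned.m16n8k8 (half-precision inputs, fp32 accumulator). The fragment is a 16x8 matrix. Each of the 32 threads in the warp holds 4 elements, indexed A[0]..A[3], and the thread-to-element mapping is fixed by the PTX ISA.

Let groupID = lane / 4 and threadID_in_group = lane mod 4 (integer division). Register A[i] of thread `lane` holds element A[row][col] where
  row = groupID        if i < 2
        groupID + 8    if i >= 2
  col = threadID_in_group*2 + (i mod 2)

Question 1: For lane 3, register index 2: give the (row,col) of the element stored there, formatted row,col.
L=3=>grp=3>>2=0, tig=3&3=3
[2]=>row 0+8=8  col 3·2+0=6

8,6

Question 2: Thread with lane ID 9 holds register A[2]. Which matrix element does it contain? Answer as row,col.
lane 9⇒9/4=2, 9 mod 4=1
i=2  r:2+8⇒10  c:2·1+0⇒2

10,2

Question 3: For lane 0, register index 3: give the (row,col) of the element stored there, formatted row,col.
8,1

lane 0: gr=0 (0/4), th=0 (0%4)
i=3: r=0+8=8, c=0*2+1=1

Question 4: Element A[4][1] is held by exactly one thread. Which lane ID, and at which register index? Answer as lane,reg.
r=4->g=4,rb=0  c=1->t=0,b0=1
L=4*4+0=16  i=0*2+1=1

16,1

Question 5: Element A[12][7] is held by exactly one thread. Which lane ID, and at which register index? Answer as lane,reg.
19,3

r:12=>grp=4,rB=1  c:7=>tig=3,lo=1
L=4*4+3=19  i=1*2+1=3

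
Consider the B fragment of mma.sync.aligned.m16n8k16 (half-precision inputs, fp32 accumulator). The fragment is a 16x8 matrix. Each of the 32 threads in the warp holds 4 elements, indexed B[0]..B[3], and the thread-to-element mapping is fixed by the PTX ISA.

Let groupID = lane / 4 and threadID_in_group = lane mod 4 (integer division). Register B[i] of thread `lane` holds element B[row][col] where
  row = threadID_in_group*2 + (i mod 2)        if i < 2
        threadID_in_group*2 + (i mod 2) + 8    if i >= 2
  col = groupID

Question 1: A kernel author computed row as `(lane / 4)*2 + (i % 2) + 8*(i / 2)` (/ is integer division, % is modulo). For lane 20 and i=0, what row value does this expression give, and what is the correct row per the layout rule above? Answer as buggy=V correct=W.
`(lane / 4)*2 + (i % 2) + 8*(i / 2)`[20,0]->10
L=20->g=20>>2=5, t=20&3=0
[0]->row 0·2+0+0=0  col g=5
row: 10 vs 0

buggy=10 correct=0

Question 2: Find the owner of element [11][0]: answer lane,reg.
c: 0->gid=0  r: 11->r8=1,tid=1,i&1=1
L=0*4+1=1  i=1*2+1=3

1,3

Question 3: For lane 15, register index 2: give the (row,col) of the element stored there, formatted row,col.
15: grp=3,tig=3
[2] (3*2+0+8,3) = (14,3)

14,3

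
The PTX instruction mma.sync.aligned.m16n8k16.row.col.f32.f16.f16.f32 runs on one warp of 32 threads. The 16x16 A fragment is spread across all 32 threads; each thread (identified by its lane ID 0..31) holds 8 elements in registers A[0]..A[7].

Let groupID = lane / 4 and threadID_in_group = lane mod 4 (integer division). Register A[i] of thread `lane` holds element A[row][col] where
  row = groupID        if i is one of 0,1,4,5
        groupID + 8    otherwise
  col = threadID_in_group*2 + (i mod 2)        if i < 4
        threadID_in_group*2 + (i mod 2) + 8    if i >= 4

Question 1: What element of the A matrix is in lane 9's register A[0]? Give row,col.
lane 9: g=2 (9/4), t=1 (9%4)
i=0: r=2+0=2, c=1*2+0+0=2

2,2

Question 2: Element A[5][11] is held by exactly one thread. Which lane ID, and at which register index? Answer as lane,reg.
21,5

r:5=>grp=5,rB=0  c:11=>cB=1,tig=1,lo=1
L=5*4+1=21  i=1*4+0*2+1=5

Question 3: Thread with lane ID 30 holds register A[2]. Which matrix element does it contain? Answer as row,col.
lane 30: grp=7 (30/4), tig=2 (30%4)
i=2: r=7+8=15, c=2*2+0+0=4

15,4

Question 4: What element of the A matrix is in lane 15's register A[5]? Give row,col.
lane 15=>15/4=3, 15 mod 4=3
i=5  r:3+0=>3  c:2·3+1+8=>15

3,15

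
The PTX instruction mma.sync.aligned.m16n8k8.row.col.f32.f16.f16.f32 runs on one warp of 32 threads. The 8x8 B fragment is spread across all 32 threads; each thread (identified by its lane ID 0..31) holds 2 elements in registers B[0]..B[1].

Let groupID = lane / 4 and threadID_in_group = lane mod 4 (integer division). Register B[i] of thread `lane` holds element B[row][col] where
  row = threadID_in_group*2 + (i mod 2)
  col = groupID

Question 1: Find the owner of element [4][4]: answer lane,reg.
18,0

c: 4->gid=4  r: 4->tid=2,i&1=0
L=4*4+2=18  i=0=0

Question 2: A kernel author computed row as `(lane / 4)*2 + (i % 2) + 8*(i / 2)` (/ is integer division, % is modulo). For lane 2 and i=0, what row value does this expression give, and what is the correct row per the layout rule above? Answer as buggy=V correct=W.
buggy=0 correct=4

`(lane / 4)*2 + (i % 2) + 8*(i / 2)`[2,0]->0
2: g=0,t=2
[0] (2*2+0,0) = (4,0)
row: 0 vs 4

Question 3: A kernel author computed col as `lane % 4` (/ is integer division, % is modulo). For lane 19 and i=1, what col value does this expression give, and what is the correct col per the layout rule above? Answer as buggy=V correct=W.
`lane % 4`[19,1]->3
L=19->gid=19>>2=4, tid=19&3=3
[1]->row 3·2+1=7  col gid=4
col: 3 vs 4

buggy=3 correct=4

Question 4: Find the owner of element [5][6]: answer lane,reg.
26,1

c=6→G=6  r=5→T=2,p=1
L=6*4+2=26  i=1=1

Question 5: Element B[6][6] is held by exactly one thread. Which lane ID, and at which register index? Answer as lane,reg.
c:6=>grp=6  r:6=>tig=3,lo=0
L=6*4+3=27  i=0=0

27,0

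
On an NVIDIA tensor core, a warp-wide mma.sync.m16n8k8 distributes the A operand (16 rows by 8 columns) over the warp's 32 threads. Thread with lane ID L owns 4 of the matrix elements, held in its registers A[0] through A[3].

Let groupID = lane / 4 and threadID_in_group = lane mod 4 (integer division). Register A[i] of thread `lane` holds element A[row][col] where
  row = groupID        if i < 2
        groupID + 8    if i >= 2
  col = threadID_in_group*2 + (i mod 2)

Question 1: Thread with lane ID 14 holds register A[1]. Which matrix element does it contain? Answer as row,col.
3,5

lane 14: grp=3 (14/4), tig=2 (14%4)
i=1: r=3+0=3, c=2*2+1=5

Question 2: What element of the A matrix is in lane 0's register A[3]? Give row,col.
lane 0: G=0 (0/4), T=0 (0%4)
i=3: r=0+8=8, c=0*2+1=1

8,1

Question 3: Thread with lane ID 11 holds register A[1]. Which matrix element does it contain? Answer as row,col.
lane 11->11/4=2, 11 mod 4=3
i=1  r:2+0->2  c:2·3+1->7

2,7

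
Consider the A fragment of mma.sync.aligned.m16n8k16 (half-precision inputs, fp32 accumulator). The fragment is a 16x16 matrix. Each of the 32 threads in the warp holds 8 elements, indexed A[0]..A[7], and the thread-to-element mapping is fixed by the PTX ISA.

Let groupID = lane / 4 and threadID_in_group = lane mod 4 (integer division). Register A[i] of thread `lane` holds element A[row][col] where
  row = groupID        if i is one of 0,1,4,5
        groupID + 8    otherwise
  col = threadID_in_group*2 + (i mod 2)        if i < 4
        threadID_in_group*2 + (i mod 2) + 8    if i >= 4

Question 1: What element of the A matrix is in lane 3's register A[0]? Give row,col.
0,6

lane 3: g=0 (3/4), t=3 (3%4)
i=0: r=0+0=0, c=3*2+0+0=6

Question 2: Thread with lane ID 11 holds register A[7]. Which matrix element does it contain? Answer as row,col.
10,15

L=11->g=11>>2=2, t=11&3=3
[7]->row 2+8=10  col 3·2+1+8=15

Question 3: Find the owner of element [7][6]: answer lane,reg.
31,0

r=7→G=7,rhi=0  c=6→chi=0,T=3,p=0
L=7*4+3=31  i=0*4+0*2+0=0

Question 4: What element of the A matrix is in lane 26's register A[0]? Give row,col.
26: gr=6,th=2
[0] (6+0,2*2+0+0) = (6,4)

6,4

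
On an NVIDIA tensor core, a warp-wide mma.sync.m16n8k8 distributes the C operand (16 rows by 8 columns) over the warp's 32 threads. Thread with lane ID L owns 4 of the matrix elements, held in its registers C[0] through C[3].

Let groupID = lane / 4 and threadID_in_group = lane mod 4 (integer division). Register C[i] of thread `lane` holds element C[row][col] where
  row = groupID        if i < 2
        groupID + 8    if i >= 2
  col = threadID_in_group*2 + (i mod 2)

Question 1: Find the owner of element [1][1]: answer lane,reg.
4,1

r: 1->gid=1,r8=0  c: 1->tid=0,i&1=1
L=1*4+0=4  i=0*2+1=1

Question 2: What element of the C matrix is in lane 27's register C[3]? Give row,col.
14,7

lane 27: gr=6 (27/4), th=3 (27%4)
i=3: r=6+8=14, c=3*2+1=7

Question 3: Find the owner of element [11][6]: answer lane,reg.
r:11=>grp=3,rB=1  c:6=>tig=3,lo=0
L=3*4+3=15  i=1*2+0=2

15,2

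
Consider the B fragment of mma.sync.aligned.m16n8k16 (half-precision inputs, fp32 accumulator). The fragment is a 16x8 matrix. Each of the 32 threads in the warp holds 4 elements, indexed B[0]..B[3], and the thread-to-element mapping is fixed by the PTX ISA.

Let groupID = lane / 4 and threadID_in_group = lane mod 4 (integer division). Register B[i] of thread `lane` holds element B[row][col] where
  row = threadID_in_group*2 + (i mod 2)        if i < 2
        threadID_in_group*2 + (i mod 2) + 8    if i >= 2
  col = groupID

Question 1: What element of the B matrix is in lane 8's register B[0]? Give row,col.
8: G=2,T=0
[0] (0*2+0+0,2) = (0,2)

0,2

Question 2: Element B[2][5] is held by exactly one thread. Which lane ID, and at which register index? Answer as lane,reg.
21,0

c=5->g=5  r=2->rb=0,t=1,b0=0
L=5*4+1=21  i=0*2+0=0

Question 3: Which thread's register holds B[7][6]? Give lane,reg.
27,1

c=6⇒gr=6  r=7⇒Rb=0,th=3,odd=1
L=6*4+3=27  i=0*2+1=1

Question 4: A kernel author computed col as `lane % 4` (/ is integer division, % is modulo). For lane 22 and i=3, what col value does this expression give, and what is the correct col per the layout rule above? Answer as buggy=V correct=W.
buggy=2 correct=5

`lane % 4`[22,3]->2
lane 22->22/4=5, 22 mod 4=2
i=3  r:2·2+1+8->13  c:5
col: 2 vs 5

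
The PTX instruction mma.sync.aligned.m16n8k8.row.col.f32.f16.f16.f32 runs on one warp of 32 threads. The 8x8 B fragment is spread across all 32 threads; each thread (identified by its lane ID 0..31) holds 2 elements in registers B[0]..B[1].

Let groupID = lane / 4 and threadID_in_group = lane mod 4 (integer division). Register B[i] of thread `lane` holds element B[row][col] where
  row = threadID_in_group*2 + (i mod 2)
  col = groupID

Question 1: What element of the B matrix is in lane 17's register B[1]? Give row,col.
lane 17->17/4=4, 17 mod 4=1
i=1  r:2·1+1->3  c:4

3,4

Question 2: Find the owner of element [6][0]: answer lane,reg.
c=0->g=0  r=6->t=3,b0=0
L=0*4+3=3  i=0=0

3,0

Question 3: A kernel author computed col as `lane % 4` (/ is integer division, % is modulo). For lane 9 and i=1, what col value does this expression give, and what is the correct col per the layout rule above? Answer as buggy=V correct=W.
buggy=1 correct=2

`lane % 4`[9,1]→1
lane 9: G=2 (9/4), T=1 (9%4)
i=1: r=1*2+1=3, c=G=2
col: 1 vs 2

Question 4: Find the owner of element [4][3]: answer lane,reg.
c=3⇒gr=3  r=4⇒th=2,odd=0
L=3*4+2=14  i=0=0

14,0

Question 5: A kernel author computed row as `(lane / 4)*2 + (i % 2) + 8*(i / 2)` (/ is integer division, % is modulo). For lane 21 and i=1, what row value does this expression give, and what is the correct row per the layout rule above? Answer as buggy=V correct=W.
`(lane / 4)*2 + (i % 2) + 8*(i / 2)`[21,1]->11
L=21->g=21>>2=5, t=21&3=1
[1]->row 1·2+1=3  col g=5
row: 11 vs 3

buggy=11 correct=3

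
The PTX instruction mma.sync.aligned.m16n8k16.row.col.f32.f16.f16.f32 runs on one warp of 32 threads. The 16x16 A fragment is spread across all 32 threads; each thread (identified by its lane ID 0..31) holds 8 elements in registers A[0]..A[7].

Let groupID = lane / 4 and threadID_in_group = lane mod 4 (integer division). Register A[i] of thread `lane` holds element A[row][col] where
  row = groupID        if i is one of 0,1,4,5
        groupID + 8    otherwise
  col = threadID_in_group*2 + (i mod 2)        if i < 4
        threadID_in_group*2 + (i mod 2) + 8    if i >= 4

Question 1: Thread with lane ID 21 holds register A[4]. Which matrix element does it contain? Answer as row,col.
lane 21: g=5 (21/4), t=1 (21%4)
i=4: r=5+0=5, c=1*2+0+8=10

5,10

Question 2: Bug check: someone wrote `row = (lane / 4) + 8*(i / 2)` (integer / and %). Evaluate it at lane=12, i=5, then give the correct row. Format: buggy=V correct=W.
buggy=19 correct=3

`(lane / 4) + 8*(i / 2)`[12,5]=>19
12: grp=3,tig=0
[5] (3+0,0*2+1+8) = (3,9)
row: 19 vs 3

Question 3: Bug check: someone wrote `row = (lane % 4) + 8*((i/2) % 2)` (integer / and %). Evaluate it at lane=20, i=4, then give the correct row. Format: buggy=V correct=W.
`(lane % 4) + 8*((i/2) % 2)`[20,4]→0
lane 20: G=5 (20/4), T=0 (20%4)
i=4: r=5+0=5, c=0*2+0+8=8
row: 0 vs 5

buggy=0 correct=5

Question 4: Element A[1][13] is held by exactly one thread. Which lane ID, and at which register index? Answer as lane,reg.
r=1⇒gr=1,Rb=0  c=13⇒Cb=1,th=2,odd=1
L=1*4+2=6  i=1*4+0*2+1=5

6,5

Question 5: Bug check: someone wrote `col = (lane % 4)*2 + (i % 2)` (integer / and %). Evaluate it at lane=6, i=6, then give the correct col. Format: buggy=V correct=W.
`(lane % 4)*2 + (i % 2)`[6,6]->4
lane 6->6/4=1, 6 mod 4=2
i=6  r:1+8->9  c:2·2+0+8->12
col: 4 vs 12

buggy=4 correct=12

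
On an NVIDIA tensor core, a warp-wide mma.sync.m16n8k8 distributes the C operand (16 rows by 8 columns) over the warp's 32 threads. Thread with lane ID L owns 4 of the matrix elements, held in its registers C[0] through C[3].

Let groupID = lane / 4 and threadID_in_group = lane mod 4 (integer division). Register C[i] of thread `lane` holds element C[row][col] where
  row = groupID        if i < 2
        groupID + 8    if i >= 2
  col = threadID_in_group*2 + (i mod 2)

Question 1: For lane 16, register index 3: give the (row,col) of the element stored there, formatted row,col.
16: grp=4,tig=0
[3] (4+8,0*2+1) = (12,1)

12,1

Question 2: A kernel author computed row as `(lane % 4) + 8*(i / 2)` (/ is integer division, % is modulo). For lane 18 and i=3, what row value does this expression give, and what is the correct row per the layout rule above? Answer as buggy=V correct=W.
buggy=10 correct=12

`(lane % 4) + 8*(i / 2)`[18,3]->10
lane 18: gid=4 (18/4), tid=2 (18%4)
i=3: r=4+8=12, c=2*2+1=5
row: 10 vs 12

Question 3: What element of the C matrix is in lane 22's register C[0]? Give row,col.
5,4

lane 22: G=5 (22/4), T=2 (22%4)
i=0: r=5+0=5, c=2*2+0=4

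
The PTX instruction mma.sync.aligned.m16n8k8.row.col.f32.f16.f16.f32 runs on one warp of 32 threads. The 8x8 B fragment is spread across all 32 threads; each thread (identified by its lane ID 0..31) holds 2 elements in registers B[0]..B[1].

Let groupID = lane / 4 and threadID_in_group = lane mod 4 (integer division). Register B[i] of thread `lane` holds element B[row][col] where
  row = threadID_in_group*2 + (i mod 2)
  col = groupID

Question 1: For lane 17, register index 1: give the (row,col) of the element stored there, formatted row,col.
17: G=4,T=1
[1] (1*2+1,4) = (3,4)

3,4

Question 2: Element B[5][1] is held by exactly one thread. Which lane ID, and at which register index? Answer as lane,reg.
6,1

c: 1->gid=1  r: 5->tid=2,i&1=1
L=1*4+2=6  i=1=1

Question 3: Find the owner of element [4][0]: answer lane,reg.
c:0=>grp=0  r:4=>tig=2,lo=0
L=0*4+2=2  i=0=0

2,0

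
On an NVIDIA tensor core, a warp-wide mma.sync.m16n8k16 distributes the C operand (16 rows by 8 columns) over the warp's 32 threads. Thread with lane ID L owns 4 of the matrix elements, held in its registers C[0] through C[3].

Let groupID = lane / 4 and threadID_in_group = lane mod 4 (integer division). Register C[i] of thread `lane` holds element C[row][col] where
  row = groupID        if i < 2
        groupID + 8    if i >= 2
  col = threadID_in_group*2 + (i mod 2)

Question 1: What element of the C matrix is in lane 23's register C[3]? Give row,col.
lane 23: g=5 (23/4), t=3 (23%4)
i=3: r=5+8=13, c=3*2+1=7

13,7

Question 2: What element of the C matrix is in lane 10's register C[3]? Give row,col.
10,5

L=10=>grp=10>>2=2, tig=10&3=2
[3]=>row 2+8=10  col 2·2+1=5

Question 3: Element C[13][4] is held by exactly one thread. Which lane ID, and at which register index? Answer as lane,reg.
r=13⇒gr=5,Rb=1  c=4⇒th=2,odd=0
L=5*4+2=22  i=1*2+0=2

22,2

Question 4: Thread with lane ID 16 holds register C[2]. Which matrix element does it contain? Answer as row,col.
lane 16: gr=4 (16/4), th=0 (16%4)
i=2: r=4+8=12, c=0*2+0=0

12,0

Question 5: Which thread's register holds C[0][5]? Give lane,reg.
2,1

r=0⇒gr=0,Rb=0  c=5⇒th=2,odd=1
L=0*4+2=2  i=0*2+1=1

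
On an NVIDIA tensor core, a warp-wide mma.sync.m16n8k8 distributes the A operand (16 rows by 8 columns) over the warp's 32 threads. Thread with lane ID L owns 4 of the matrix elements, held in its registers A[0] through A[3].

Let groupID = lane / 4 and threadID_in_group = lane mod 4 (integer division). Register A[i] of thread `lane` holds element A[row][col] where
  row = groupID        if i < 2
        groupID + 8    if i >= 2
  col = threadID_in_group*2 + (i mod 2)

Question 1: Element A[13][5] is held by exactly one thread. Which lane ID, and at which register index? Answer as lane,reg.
r=13→G=5,rhi=1  c=5→T=2,p=1
L=5*4+2=22  i=1*2+1=3

22,3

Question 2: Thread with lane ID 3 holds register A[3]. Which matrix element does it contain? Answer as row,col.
8,7

L=3⇒gr=3>>2=0, th=3&3=3
[3]⇒row 0+8=8  col 3·2+1=7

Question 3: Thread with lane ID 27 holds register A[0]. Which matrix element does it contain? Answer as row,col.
6,6

L=27=>grp=27>>2=6, tig=27&3=3
[0]=>row 6+0=6  col 3·2+0=6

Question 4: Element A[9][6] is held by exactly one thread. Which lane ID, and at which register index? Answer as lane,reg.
r: 9->gid=1,r8=1  c: 6->tid=3,i&1=0
L=1*4+3=7  i=1*2+0=2

7,2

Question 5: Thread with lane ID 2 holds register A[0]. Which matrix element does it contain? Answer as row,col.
0,4

L=2->gid=2>>2=0, tid=2&3=2
[0]->row 0+0=0  col 2·2+0=4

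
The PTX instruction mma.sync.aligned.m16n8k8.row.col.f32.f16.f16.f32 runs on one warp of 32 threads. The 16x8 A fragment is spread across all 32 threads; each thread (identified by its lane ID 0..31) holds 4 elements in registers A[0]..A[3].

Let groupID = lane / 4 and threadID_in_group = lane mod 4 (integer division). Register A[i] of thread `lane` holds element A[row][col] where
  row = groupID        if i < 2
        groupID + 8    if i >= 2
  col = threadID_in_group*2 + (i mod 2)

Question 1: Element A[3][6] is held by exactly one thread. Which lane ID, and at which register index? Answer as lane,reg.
r:3=>grp=3,rB=0  c:6=>tig=3,lo=0
L=3*4+3=15  i=0*2+0=0

15,0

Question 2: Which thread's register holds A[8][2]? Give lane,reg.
1,2

r: 8->gid=0,r8=1  c: 2->tid=1,i&1=0
L=0*4+1=1  i=1*2+0=2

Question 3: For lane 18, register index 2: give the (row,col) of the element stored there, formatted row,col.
18: G=4,T=2
[2] (4+8,2*2+0) = (12,4)

12,4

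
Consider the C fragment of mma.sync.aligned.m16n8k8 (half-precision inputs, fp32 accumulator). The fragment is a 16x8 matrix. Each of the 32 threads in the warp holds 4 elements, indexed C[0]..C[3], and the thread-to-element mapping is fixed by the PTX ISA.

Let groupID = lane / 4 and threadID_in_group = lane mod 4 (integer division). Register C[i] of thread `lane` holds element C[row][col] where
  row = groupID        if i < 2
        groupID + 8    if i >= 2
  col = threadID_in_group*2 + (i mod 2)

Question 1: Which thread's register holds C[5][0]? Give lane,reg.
r=5⇒gr=5,Rb=0  c=0⇒th=0,odd=0
L=5*4+0=20  i=0*2+0=0

20,0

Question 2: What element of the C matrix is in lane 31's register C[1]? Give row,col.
7,7

lane 31=>31/4=7, 31 mod 4=3
i=1  r:7+0=>7  c:2·3+1=>7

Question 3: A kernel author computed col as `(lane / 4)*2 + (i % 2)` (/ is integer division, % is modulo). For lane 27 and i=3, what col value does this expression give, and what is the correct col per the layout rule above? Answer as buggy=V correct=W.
`(lane / 4)*2 + (i % 2)`[27,3]->13
27: g=6,t=3
[3] (6+8,3*2+1) = (14,7)
col: 13 vs 7

buggy=13 correct=7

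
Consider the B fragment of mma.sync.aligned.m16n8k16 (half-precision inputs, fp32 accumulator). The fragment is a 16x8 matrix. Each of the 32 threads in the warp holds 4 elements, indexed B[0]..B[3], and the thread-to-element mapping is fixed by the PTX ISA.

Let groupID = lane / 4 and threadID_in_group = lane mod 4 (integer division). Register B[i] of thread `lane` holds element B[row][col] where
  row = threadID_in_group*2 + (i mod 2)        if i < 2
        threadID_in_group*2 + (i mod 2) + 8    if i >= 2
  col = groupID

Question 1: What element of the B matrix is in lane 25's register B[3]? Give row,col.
lane 25→25/4=6, 25 mod 4=1
i=3  r:2·1+1+8→11  c:6

11,6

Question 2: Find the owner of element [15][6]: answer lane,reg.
27,3

c=6→G=6  r=15→rhi=1,T=3,p=1
L=6*4+3=27  i=1*2+1=3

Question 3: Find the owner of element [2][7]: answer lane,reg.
29,0

c:7=>grp=7  r:2=>rB=0,tig=1,lo=0
L=7*4+1=29  i=0*2+0=0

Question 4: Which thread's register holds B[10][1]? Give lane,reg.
5,2

c: 1->gid=1  r: 10->r8=1,tid=1,i&1=0
L=1*4+1=5  i=1*2+0=2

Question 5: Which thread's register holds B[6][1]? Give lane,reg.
7,0

c=1→G=1  r=6→rhi=0,T=3,p=0
L=1*4+3=7  i=0*2+0=0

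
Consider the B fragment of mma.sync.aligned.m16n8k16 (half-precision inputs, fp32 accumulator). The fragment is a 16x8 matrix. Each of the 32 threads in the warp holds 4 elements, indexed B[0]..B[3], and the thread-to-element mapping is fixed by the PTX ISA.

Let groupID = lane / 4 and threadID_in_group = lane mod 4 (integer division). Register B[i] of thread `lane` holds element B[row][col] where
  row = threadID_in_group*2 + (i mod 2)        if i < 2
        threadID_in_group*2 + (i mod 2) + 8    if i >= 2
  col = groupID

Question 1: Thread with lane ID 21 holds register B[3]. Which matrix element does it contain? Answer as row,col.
21: grp=5,tig=1
[3] (1*2+1+8,5) = (11,5)

11,5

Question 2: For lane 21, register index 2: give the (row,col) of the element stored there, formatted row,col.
21: grp=5,tig=1
[2] (1*2+0+8,5) = (10,5)

10,5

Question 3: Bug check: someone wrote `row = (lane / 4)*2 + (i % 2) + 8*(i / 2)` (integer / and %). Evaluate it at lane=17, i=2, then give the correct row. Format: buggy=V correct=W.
`(lane / 4)*2 + (i % 2) + 8*(i / 2)`[17,2]→16
lane 17: G=4 (17/4), T=1 (17%4)
i=2: r=1*2+0+8=10, c=G=4
row: 16 vs 10

buggy=16 correct=10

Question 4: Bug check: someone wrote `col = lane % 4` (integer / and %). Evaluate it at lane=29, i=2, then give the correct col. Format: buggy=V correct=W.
buggy=1 correct=7

`lane % 4`[29,2]=>1
L=29=>grp=29>>2=7, tig=29&3=1
[2]=>row 1·2+0+8=10  col grp=7
col: 1 vs 7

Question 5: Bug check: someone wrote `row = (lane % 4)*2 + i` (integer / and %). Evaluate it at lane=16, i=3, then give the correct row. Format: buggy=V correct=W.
`(lane % 4)*2 + i`[16,3]⇒3
16: gr=4,th=0
[3] (0*2+1+8,4) = (9,4)
row: 3 vs 9

buggy=3 correct=9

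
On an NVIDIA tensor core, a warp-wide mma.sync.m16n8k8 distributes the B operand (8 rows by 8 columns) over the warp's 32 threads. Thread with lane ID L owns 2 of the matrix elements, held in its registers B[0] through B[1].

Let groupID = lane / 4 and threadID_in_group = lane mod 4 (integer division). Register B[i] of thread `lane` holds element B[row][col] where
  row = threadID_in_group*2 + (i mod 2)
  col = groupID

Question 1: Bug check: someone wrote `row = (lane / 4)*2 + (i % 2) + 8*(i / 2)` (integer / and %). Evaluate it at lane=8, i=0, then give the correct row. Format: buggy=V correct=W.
`(lane / 4)*2 + (i % 2) + 8*(i / 2)`[8,0]->4
lane 8: gid=2 (8/4), tid=0 (8%4)
i=0: r=0*2+0=0, c=gid=2
row: 4 vs 0

buggy=4 correct=0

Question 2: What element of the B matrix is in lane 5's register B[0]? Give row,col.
lane 5: g=1 (5/4), t=1 (5%4)
i=0: r=1*2+0=2, c=g=1

2,1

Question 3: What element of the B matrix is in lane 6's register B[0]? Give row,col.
L=6->g=6>>2=1, t=6&3=2
[0]->row 2·2+0=4  col g=1

4,1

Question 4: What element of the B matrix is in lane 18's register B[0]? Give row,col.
4,4

lane 18->18/4=4, 18 mod 4=2
i=0  r:2·2+0->4  c:4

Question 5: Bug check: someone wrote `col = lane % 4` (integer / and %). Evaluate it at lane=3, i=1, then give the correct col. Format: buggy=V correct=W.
`lane % 4`[3,1]→3
L=3→G=3>>2=0, T=3&3=3
[1]→row 3·2+1=7  col G=0
col: 3 vs 0

buggy=3 correct=0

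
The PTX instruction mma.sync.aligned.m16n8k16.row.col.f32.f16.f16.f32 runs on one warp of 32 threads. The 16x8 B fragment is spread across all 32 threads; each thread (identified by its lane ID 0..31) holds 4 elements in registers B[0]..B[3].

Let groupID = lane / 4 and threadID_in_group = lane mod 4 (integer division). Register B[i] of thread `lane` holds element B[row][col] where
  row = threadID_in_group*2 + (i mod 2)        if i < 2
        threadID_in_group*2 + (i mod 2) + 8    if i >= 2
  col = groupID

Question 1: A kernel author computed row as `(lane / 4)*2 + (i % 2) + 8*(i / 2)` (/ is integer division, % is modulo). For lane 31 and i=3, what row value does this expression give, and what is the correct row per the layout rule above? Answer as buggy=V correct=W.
buggy=23 correct=15

`(lane / 4)*2 + (i % 2) + 8*(i / 2)`[31,3]=>23
lane 31=>31/4=7, 31 mod 4=3
i=3  r:2·3+1+8=>15  c:7
row: 23 vs 15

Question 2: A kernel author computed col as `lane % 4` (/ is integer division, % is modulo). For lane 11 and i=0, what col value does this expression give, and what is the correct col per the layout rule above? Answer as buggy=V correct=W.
buggy=3 correct=2

`lane % 4`[11,0]→3
11: G=2,T=3
[0] (3*2+0+0,2) = (6,2)
col: 3 vs 2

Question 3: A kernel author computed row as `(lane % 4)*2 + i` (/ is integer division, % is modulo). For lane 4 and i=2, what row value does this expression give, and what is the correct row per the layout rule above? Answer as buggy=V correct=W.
`(lane % 4)*2 + i`[4,2]->2
4: gid=1,tid=0
[2] (0*2+0+8,1) = (8,1)
row: 2 vs 8

buggy=2 correct=8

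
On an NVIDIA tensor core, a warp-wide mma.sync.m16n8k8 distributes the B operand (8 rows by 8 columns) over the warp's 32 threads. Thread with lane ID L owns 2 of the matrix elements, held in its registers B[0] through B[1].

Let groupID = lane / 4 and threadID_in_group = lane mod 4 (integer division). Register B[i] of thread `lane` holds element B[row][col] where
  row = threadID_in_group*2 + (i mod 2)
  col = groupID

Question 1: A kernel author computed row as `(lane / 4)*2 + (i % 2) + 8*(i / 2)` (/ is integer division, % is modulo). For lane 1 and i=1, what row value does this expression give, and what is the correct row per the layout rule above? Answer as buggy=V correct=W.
`(lane / 4)*2 + (i % 2) + 8*(i / 2)`[1,1]⇒1
lane 1: gr=0 (1/4), th=1 (1%4)
i=1: r=1*2+1=3, c=gr=0
row: 1 vs 3

buggy=1 correct=3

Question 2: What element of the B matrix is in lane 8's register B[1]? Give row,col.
1,2

lane 8: gid=2 (8/4), tid=0 (8%4)
i=1: r=0*2+1=1, c=gid=2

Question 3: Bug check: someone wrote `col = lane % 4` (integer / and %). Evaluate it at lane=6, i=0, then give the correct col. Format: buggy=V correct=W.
`lane % 4`[6,0]->2
lane 6: g=1 (6/4), t=2 (6%4)
i=0: r=2*2+0=4, c=g=1
col: 2 vs 1

buggy=2 correct=1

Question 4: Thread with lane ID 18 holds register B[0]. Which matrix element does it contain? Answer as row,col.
4,4

lane 18→18/4=4, 18 mod 4=2
i=0  r:2·2+0→4  c:4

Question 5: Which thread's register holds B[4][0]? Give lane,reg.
c=0→G=0  r=4→T=2,p=0
L=0*4+2=2  i=0=0

2,0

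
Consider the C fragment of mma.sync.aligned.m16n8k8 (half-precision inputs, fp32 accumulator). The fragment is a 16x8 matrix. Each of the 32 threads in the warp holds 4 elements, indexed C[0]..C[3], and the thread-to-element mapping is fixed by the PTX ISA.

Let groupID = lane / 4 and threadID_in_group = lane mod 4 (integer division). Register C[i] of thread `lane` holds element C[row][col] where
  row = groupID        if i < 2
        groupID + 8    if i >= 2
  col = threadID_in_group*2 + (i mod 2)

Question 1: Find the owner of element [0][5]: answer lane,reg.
2,1

r=0⇒gr=0,Rb=0  c=5⇒th=2,odd=1
L=0*4+2=2  i=0*2+1=1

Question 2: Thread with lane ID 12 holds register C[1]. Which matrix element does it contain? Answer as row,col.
3,1

L=12→G=12>>2=3, T=12&3=0
[1]→row 3+0=3  col 0·2+1=1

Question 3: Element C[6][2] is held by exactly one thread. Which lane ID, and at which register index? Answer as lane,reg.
25,0

r: 6->gid=6,r8=0  c: 2->tid=1,i&1=0
L=6*4+1=25  i=0*2+0=0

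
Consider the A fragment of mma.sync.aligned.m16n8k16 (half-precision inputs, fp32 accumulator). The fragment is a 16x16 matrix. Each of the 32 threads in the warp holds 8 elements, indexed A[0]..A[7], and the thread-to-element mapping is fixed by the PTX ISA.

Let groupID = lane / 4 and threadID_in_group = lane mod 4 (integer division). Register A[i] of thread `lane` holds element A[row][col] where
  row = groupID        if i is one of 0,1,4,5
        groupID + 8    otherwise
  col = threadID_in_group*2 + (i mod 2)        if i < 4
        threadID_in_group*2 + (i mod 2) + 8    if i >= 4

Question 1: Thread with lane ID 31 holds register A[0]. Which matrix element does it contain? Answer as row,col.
31: grp=7,tig=3
[0] (7+0,3*2+0+0) = (7,6)

7,6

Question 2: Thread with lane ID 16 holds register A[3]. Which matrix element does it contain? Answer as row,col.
12,1

16: grp=4,tig=0
[3] (4+8,0*2+1+0) = (12,1)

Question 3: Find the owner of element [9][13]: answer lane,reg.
r: 9->gid=1,r8=1  c: 13->c8=1,tid=2,i&1=1
L=1*4+2=6  i=1*4+1*2+1=7

6,7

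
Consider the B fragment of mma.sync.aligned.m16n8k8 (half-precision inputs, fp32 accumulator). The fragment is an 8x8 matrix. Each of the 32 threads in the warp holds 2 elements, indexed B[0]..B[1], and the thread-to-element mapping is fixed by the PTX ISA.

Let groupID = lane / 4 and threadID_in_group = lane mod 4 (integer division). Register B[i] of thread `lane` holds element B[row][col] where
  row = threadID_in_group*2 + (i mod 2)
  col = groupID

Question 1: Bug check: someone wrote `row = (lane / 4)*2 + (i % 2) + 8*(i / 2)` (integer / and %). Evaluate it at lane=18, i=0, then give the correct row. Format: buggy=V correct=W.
`(lane / 4)*2 + (i % 2) + 8*(i / 2)`[18,0]=>8
18: grp=4,tig=2
[0] (2*2+0,4) = (4,4)
row: 8 vs 4

buggy=8 correct=4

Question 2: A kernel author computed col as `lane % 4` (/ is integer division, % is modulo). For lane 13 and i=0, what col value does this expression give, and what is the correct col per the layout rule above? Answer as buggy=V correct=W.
`lane % 4`[13,0]→1
lane 13→13/4=3, 13 mod 4=1
i=0  r:2·1+0→2  c:3
col: 1 vs 3

buggy=1 correct=3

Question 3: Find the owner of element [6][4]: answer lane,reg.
19,0

c: 4->gid=4  r: 6->tid=3,i&1=0
L=4*4+3=19  i=0=0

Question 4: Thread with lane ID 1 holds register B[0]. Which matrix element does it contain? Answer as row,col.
lane 1->1/4=0, 1 mod 4=1
i=0  r:2·1+0->2  c:0

2,0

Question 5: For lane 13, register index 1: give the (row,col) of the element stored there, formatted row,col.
3,3

lane 13: g=3 (13/4), t=1 (13%4)
i=1: r=1*2+1=3, c=g=3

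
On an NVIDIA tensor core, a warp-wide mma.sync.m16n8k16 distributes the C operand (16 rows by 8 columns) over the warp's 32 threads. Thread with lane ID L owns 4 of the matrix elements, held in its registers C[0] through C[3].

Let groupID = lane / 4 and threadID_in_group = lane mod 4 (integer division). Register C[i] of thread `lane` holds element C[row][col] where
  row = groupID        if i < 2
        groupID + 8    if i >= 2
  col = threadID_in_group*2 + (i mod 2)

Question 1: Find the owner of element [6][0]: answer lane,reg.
r=6->g=6,rb=0  c=0->t=0,b0=0
L=6*4+0=24  i=0*2+0=0

24,0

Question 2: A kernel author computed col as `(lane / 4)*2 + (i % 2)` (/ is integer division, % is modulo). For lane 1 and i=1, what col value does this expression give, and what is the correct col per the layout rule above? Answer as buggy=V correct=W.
`(lane / 4)*2 + (i % 2)`[1,1]=>1
L=1=>grp=1>>2=0, tig=1&3=1
[1]=>row 0+0=0  col 1·2+1=3
col: 1 vs 3

buggy=1 correct=3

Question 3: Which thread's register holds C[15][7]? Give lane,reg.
r=15→G=7,rhi=1  c=7→T=3,p=1
L=7*4+3=31  i=1*2+1=3

31,3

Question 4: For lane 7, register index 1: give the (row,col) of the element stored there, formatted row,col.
lane 7=>7/4=1, 7 mod 4=3
i=1  r:1+0=>1  c:2·3+1=>7

1,7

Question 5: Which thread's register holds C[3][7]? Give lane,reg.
15,1

r=3->g=3,rb=0  c=7->t=3,b0=1
L=3*4+3=15  i=0*2+1=1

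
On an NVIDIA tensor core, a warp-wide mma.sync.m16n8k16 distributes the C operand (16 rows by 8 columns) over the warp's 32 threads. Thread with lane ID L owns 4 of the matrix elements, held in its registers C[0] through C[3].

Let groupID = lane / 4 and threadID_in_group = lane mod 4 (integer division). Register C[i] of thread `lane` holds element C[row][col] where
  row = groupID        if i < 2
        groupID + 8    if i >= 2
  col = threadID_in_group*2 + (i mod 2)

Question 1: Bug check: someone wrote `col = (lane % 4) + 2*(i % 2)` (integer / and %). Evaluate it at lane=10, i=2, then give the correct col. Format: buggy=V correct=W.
`(lane % 4) + 2*(i % 2)`[10,2]->2
lane 10->10/4=2, 10 mod 4=2
i=2  r:2+8->10  c:2·2+0->4
col: 2 vs 4

buggy=2 correct=4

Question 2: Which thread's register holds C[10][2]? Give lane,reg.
9,2

r:10=>grp=2,rB=1  c:2=>tig=1,lo=0
L=2*4+1=9  i=1*2+0=2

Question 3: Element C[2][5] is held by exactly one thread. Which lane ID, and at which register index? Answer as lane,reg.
r: 2->gid=2,r8=0  c: 5->tid=2,i&1=1
L=2*4+2=10  i=0*2+1=1

10,1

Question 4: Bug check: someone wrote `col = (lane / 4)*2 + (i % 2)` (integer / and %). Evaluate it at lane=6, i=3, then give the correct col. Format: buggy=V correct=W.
`(lane / 4)*2 + (i % 2)`[6,3]->3
6: g=1,t=2
[3] (1+8,2*2+1) = (9,5)
col: 3 vs 5

buggy=3 correct=5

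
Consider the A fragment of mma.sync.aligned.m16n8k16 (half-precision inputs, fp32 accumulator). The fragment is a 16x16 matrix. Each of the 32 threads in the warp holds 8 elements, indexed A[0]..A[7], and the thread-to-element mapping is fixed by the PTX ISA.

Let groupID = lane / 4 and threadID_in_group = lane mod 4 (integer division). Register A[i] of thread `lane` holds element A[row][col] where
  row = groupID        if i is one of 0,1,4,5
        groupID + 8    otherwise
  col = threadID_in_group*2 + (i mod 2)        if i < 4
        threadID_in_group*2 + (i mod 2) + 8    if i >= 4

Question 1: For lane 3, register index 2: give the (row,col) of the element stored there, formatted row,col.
lane 3: gr=0 (3/4), th=3 (3%4)
i=2: r=0+8=8, c=3*2+0+0=6

8,6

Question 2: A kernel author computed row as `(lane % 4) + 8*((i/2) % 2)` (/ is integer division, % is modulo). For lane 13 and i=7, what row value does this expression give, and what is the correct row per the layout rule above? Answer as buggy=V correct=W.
`(lane % 4) + 8*((i/2) % 2)`[13,7]⇒9
13: gr=3,th=1
[7] (3+8,1*2+1+8) = (11,11)
row: 9 vs 11

buggy=9 correct=11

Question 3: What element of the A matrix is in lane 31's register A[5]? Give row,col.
31: grp=7,tig=3
[5] (7+0,3*2+1+8) = (7,15)

7,15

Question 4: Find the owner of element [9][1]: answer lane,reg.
4,3

r: 9->gid=1,r8=1  c: 1->c8=0,tid=0,i&1=1
L=1*4+0=4  i=0*4+1*2+1=3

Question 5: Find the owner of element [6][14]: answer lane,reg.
27,4

r: 6->gid=6,r8=0  c: 14->c8=1,tid=3,i&1=0
L=6*4+3=27  i=1*4+0*2+0=4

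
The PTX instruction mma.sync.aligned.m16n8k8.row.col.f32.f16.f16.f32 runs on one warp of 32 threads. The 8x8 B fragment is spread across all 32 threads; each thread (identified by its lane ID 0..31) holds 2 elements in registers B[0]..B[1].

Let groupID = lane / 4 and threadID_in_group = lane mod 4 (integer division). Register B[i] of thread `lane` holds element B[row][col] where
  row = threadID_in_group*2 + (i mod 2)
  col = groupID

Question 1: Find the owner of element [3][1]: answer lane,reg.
5,1

c=1→G=1  r=3→T=1,p=1
L=1*4+1=5  i=1=1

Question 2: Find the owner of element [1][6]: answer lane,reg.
24,1

c:6=>grp=6  r:1=>tig=0,lo=1
L=6*4+0=24  i=1=1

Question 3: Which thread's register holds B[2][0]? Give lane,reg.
1,0

c=0->g=0  r=2->t=1,b0=0
L=0*4+1=1  i=0=0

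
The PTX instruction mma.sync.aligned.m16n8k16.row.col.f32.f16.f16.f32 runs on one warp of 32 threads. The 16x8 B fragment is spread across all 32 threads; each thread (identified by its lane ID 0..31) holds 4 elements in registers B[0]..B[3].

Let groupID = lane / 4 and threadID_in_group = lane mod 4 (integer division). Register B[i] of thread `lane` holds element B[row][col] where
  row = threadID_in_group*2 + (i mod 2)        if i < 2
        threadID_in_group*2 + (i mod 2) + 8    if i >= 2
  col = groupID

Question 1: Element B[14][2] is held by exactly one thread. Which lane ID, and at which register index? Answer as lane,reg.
11,2

c: 2->gid=2  r: 14->r8=1,tid=3,i&1=0
L=2*4+3=11  i=1*2+0=2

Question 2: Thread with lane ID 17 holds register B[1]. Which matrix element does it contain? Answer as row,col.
3,4

lane 17: g=4 (17/4), t=1 (17%4)
i=1: r=1*2+1+0=3, c=g=4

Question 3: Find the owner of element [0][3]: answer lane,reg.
12,0

c: 3->gid=3  r: 0->r8=0,tid=0,i&1=0
L=3*4+0=12  i=0*2+0=0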